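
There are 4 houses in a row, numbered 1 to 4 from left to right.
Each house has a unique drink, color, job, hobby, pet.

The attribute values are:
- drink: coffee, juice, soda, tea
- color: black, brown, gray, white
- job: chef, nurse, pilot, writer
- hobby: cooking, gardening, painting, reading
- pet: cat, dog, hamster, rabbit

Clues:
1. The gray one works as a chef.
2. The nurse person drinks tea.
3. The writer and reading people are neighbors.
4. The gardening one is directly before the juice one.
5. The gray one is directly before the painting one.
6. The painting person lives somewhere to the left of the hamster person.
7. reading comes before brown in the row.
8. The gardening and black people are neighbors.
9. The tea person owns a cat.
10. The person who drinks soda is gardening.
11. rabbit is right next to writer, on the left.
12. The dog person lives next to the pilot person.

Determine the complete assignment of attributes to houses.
Solution:

House | Drink | Color | Job | Hobby | Pet
-----------------------------------------
  1   | soda | gray | chef | gardening | rabbit
  2   | juice | black | writer | painting | dog
  3   | coffee | white | pilot | reading | hamster
  4   | tea | brown | nurse | cooking | cat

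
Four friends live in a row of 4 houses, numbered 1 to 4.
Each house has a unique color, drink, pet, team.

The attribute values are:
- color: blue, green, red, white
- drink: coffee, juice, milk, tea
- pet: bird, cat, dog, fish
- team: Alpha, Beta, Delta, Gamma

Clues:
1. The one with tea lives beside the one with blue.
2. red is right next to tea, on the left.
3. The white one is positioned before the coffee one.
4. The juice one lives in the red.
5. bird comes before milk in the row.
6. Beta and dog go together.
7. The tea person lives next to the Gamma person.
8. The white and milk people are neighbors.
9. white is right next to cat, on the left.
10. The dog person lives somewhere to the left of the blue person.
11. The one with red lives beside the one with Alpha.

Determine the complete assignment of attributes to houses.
Solution:

House | Color | Drink | Pet | Team
----------------------------------
  1   | red | juice | dog | Beta
  2   | white | tea | bird | Alpha
  3   | blue | milk | cat | Gamma
  4   | green | coffee | fish | Delta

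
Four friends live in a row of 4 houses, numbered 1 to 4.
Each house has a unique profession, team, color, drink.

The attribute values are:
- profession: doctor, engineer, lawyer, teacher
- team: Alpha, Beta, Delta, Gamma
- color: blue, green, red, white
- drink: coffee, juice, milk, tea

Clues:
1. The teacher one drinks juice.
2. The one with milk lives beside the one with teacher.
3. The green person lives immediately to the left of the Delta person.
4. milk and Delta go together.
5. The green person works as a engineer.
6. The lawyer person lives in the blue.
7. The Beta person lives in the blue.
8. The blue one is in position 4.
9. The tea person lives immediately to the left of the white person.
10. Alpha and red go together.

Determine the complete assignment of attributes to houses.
Solution:

House | Profession | Team | Color | Drink
-----------------------------------------
  1   | engineer | Gamma | green | tea
  2   | doctor | Delta | white | milk
  3   | teacher | Alpha | red | juice
  4   | lawyer | Beta | blue | coffee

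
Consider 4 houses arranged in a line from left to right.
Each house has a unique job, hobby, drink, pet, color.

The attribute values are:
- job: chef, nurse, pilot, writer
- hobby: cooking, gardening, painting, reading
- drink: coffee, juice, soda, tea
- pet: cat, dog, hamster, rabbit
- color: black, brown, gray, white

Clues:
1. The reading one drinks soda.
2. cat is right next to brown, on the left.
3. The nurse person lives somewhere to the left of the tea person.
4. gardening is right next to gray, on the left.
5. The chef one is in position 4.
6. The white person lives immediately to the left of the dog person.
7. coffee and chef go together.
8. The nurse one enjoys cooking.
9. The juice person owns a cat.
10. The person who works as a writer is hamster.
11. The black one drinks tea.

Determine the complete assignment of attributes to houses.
Solution:

House | Job | Hobby | Drink | Pet | Color
-----------------------------------------
  1   | nurse | cooking | juice | cat | white
  2   | pilot | reading | soda | dog | brown
  3   | writer | gardening | tea | hamster | black
  4   | chef | painting | coffee | rabbit | gray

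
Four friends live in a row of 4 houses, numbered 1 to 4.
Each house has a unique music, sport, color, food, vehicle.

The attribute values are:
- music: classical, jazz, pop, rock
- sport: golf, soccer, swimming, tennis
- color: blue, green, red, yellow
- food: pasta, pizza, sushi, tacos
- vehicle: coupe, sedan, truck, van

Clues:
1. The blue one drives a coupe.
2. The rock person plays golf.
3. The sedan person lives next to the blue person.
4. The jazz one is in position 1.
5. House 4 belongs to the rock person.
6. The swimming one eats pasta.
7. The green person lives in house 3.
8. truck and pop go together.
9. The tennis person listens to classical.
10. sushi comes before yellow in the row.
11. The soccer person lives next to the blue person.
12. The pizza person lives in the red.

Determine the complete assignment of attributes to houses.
Solution:

House | Music | Sport | Color | Food | Vehicle
----------------------------------------------
  1   | jazz | soccer | red | pizza | sedan
  2   | classical | tennis | blue | sushi | coupe
  3   | pop | swimming | green | pasta | truck
  4   | rock | golf | yellow | tacos | van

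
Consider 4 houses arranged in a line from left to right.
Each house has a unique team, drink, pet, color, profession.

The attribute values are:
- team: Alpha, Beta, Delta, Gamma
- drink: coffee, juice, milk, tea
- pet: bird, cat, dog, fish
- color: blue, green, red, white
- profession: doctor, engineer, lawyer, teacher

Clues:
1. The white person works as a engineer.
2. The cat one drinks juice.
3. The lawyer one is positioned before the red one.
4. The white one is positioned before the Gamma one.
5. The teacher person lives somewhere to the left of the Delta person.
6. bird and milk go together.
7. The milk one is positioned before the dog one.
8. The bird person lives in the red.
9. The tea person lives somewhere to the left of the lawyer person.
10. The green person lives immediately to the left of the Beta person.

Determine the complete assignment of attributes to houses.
Solution:

House | Team | Drink | Pet | Color | Profession
-----------------------------------------------
  1   | Alpha | tea | fish | white | engineer
  2   | Gamma | juice | cat | green | lawyer
  3   | Beta | milk | bird | red | teacher
  4   | Delta | coffee | dog | blue | doctor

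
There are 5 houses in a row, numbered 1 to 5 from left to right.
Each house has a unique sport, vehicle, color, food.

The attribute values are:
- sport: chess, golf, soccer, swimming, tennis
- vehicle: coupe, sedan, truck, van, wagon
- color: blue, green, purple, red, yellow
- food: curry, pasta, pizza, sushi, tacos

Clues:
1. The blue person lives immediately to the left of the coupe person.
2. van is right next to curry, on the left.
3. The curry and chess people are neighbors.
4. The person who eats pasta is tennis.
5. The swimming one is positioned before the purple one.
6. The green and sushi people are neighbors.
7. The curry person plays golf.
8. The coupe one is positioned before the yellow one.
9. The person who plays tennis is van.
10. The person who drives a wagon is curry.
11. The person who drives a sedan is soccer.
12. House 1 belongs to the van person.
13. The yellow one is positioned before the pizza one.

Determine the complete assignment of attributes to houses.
Solution:

House | Sport | Vehicle | Color | Food
--------------------------------------
  1   | tennis | van | red | pasta
  2   | golf | wagon | blue | curry
  3   | chess | coupe | green | tacos
  4   | swimming | truck | yellow | sushi
  5   | soccer | sedan | purple | pizza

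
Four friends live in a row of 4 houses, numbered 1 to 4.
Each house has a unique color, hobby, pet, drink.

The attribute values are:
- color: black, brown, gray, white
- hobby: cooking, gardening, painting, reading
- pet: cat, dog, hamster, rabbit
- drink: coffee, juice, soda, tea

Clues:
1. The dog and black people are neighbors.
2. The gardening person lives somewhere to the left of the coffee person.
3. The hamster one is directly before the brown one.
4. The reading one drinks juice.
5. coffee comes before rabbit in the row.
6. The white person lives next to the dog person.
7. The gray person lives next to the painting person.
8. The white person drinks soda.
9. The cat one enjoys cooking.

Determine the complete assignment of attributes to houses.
Solution:

House | Color | Hobby | Pet | Drink
-----------------------------------
  1   | white | cooking | cat | soda
  2   | gray | gardening | dog | tea
  3   | black | painting | hamster | coffee
  4   | brown | reading | rabbit | juice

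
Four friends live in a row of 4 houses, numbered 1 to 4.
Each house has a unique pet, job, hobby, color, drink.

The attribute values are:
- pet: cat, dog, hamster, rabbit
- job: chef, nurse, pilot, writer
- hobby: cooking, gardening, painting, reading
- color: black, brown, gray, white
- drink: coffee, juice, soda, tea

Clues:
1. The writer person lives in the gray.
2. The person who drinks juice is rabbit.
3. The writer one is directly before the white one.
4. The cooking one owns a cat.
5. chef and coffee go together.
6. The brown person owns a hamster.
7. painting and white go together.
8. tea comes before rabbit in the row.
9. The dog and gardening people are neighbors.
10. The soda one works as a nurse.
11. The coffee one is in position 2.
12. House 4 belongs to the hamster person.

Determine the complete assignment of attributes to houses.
Solution:

House | Pet | Job | Hobby | Color | Drink
-----------------------------------------
  1   | cat | writer | cooking | gray | tea
  2   | dog | chef | painting | white | coffee
  3   | rabbit | pilot | gardening | black | juice
  4   | hamster | nurse | reading | brown | soda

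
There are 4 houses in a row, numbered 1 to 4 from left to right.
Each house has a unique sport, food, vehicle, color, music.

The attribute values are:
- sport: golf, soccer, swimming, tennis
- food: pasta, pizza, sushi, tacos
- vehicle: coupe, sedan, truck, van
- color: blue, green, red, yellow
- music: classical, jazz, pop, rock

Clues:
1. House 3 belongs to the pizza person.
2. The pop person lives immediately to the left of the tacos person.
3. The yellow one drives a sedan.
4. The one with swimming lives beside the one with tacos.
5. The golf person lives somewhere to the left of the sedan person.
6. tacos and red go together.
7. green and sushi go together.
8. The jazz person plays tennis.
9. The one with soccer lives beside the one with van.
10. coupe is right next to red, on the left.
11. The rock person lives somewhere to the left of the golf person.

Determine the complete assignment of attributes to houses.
Solution:

House | Sport | Food | Vehicle | Color | Music
----------------------------------------------
  1   | swimming | sushi | coupe | green | pop
  2   | soccer | tacos | truck | red | rock
  3   | golf | pizza | van | blue | classical
  4   | tennis | pasta | sedan | yellow | jazz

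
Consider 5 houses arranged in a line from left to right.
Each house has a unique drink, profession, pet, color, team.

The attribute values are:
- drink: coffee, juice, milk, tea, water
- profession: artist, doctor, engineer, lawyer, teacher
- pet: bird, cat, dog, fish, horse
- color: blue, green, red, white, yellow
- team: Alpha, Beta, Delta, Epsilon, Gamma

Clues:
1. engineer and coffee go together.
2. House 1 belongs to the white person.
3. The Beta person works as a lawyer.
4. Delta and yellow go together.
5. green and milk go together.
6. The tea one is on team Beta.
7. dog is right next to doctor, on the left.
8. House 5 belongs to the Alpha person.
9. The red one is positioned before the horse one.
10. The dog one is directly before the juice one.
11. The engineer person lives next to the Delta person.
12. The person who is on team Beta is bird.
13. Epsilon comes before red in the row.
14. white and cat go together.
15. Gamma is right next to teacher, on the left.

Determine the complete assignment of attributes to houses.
Solution:

House | Drink | Profession | Pet | Color | Team
-----------------------------------------------
  1   | coffee | engineer | cat | white | Gamma
  2   | water | teacher | dog | yellow | Delta
  3   | juice | doctor | fish | blue | Epsilon
  4   | tea | lawyer | bird | red | Beta
  5   | milk | artist | horse | green | Alpha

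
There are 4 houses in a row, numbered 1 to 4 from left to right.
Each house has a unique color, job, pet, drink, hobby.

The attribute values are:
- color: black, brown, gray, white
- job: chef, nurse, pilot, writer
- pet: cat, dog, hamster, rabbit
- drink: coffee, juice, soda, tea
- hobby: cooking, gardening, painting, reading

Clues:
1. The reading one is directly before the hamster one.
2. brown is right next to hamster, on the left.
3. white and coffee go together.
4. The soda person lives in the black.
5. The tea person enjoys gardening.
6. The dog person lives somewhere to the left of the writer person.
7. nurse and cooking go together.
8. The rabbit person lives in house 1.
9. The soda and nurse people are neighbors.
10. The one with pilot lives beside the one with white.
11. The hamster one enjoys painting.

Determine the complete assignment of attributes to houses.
Solution:

House | Color | Job | Pet | Drink | Hobby
-----------------------------------------
  1   | brown | chef | rabbit | juice | reading
  2   | black | pilot | hamster | soda | painting
  3   | white | nurse | dog | coffee | cooking
  4   | gray | writer | cat | tea | gardening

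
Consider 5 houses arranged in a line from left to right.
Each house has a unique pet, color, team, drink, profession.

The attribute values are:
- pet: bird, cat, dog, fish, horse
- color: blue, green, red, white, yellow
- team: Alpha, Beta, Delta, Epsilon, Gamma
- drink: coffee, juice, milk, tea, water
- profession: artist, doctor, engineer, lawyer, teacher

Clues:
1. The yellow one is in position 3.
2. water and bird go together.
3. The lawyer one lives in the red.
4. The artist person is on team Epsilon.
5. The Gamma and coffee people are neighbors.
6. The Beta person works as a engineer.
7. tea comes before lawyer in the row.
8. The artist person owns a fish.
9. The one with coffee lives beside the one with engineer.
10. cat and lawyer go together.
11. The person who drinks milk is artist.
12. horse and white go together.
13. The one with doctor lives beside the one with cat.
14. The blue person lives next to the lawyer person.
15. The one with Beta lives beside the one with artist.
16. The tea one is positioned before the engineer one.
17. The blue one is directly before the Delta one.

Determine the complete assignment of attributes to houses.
Solution:

House | Pet | Color | Team | Drink | Profession
-----------------------------------------------
  1   | dog | blue | Gamma | tea | doctor
  2   | cat | red | Delta | coffee | lawyer
  3   | bird | yellow | Beta | water | engineer
  4   | fish | green | Epsilon | milk | artist
  5   | horse | white | Alpha | juice | teacher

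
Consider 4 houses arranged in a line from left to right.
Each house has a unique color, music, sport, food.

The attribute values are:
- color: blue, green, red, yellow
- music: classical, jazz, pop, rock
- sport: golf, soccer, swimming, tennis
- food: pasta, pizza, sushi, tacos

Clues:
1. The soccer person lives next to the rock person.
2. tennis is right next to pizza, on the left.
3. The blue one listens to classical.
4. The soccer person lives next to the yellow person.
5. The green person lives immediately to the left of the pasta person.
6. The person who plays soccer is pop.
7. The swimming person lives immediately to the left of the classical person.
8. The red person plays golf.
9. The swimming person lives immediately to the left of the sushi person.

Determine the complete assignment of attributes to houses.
Solution:

House | Color | Music | Sport | Food
------------------------------------
  1   | green | pop | soccer | tacos
  2   | yellow | rock | swimming | pasta
  3   | blue | classical | tennis | sushi
  4   | red | jazz | golf | pizza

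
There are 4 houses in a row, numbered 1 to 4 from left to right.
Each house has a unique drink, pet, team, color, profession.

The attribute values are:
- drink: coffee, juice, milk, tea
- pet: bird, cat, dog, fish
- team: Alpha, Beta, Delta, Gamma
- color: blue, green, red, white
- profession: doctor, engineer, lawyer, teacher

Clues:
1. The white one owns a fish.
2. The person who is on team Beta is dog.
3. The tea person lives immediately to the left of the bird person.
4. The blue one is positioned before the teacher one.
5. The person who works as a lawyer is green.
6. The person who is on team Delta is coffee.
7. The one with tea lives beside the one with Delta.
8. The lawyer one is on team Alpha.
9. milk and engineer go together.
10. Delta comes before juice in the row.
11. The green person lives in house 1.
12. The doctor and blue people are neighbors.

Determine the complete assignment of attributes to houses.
Solution:

House | Drink | Pet | Team | Color | Profession
-----------------------------------------------
  1   | tea | cat | Alpha | green | lawyer
  2   | coffee | bird | Delta | red | doctor
  3   | milk | dog | Beta | blue | engineer
  4   | juice | fish | Gamma | white | teacher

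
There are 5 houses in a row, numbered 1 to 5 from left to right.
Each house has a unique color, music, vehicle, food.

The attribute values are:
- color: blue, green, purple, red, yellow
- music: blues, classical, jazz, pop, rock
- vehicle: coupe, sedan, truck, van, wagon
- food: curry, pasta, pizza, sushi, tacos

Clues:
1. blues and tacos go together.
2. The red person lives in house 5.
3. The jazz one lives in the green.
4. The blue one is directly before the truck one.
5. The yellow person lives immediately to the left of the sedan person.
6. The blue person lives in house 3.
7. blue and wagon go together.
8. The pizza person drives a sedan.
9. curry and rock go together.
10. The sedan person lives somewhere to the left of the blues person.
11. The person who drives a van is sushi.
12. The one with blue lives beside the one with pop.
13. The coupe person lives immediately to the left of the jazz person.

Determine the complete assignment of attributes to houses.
Solution:

House | Color | Music | Vehicle | Food
--------------------------------------
  1   | yellow | rock | coupe | curry
  2   | green | jazz | sedan | pizza
  3   | blue | blues | wagon | tacos
  4   | purple | pop | truck | pasta
  5   | red | classical | van | sushi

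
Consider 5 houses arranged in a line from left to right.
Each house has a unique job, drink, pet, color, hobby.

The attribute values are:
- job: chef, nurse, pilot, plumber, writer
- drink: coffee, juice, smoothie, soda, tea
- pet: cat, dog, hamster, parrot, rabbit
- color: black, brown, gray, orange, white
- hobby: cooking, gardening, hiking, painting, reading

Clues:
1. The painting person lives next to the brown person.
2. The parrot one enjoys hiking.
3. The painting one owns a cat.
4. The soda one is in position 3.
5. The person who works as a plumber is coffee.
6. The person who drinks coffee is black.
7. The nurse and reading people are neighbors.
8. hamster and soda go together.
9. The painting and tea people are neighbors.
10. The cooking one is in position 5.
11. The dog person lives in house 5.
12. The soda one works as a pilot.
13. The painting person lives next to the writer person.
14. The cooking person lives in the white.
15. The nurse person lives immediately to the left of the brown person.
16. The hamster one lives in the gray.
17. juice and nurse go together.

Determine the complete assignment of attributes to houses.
Solution:

House | Job | Drink | Pet | Color | Hobby
-----------------------------------------
  1   | nurse | juice | cat | orange | painting
  2   | writer | tea | rabbit | brown | reading
  3   | pilot | soda | hamster | gray | gardening
  4   | plumber | coffee | parrot | black | hiking
  5   | chef | smoothie | dog | white | cooking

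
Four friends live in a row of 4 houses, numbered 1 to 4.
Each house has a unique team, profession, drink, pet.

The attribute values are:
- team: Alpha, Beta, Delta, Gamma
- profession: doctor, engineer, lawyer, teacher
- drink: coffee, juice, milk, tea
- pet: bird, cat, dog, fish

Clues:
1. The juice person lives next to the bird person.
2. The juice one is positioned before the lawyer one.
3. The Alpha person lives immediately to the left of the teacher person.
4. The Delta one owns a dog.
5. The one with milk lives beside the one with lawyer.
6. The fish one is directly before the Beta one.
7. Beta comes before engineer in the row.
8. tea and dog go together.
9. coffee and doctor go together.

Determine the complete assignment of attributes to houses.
Solution:

House | Team | Profession | Drink | Pet
---------------------------------------
  1   | Alpha | doctor | coffee | fish
  2   | Beta | teacher | juice | cat
  3   | Gamma | engineer | milk | bird
  4   | Delta | lawyer | tea | dog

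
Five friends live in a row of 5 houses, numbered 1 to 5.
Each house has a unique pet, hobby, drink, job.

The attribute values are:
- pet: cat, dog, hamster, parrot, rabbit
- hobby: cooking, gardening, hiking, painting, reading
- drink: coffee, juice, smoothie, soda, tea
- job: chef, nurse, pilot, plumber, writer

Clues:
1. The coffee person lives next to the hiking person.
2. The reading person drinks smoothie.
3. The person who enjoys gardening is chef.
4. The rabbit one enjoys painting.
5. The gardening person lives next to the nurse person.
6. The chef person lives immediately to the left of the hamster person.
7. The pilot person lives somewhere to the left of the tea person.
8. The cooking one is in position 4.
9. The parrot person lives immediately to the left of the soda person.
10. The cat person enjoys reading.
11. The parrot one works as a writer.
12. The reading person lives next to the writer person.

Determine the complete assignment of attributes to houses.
Solution:

House | Pet | Hobby | Drink | Job
---------------------------------
  1   | dog | gardening | coffee | chef
  2   | hamster | hiking | juice | nurse
  3   | cat | reading | smoothie | pilot
  4   | parrot | cooking | tea | writer
  5   | rabbit | painting | soda | plumber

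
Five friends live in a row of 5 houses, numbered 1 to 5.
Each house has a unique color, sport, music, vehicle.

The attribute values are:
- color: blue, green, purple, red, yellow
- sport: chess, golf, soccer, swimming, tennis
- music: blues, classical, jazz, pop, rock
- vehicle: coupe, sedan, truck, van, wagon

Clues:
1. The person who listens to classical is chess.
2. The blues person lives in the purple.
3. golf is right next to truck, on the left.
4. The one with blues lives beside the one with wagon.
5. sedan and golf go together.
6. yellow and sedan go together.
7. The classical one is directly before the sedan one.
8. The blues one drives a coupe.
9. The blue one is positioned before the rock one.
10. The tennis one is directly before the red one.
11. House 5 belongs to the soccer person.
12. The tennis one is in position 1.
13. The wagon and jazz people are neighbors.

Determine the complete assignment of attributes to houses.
Solution:

House | Color | Sport | Music | Vehicle
---------------------------------------
  1   | purple | tennis | blues | coupe
  2   | red | chess | classical | wagon
  3   | yellow | golf | jazz | sedan
  4   | blue | swimming | pop | truck
  5   | green | soccer | rock | van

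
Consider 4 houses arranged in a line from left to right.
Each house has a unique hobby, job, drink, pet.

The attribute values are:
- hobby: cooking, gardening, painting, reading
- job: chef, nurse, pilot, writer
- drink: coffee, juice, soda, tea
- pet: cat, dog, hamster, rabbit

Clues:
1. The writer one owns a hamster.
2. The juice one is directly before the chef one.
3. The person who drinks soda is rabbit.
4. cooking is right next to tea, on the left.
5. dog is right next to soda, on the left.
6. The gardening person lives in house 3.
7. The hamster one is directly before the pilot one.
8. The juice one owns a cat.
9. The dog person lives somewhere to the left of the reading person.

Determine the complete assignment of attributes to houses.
Solution:

House | Hobby | Job | Drink | Pet
---------------------------------
  1   | painting | writer | coffee | hamster
  2   | cooking | pilot | juice | cat
  3   | gardening | chef | tea | dog
  4   | reading | nurse | soda | rabbit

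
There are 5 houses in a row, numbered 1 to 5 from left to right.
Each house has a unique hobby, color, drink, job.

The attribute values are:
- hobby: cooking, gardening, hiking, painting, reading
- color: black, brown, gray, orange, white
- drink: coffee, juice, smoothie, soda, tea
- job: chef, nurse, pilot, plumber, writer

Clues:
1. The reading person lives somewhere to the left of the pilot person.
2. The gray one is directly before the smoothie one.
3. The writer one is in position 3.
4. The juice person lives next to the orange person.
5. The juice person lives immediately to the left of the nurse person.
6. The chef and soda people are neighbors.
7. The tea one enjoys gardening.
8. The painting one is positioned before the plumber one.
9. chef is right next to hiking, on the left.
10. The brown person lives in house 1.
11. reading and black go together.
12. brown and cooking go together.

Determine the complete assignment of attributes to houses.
Solution:

House | Hobby | Color | Drink | Job
-----------------------------------
  1   | cooking | brown | juice | chef
  2   | hiking | orange | soda | nurse
  3   | painting | gray | coffee | writer
  4   | reading | black | smoothie | plumber
  5   | gardening | white | tea | pilot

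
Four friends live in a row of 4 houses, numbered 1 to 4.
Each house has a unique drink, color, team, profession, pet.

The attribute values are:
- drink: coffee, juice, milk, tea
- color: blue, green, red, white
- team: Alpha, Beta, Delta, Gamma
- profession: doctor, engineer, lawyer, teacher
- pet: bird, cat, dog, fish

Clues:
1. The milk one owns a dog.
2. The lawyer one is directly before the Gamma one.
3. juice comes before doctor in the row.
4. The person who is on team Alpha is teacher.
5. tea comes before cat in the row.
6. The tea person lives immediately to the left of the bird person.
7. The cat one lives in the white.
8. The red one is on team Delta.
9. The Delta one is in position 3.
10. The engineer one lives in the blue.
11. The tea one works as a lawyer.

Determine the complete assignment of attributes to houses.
Solution:

House | Drink | Color | Team | Profession | Pet
-----------------------------------------------
  1   | tea | green | Beta | lawyer | fish
  2   | juice | blue | Gamma | engineer | bird
  3   | milk | red | Delta | doctor | dog
  4   | coffee | white | Alpha | teacher | cat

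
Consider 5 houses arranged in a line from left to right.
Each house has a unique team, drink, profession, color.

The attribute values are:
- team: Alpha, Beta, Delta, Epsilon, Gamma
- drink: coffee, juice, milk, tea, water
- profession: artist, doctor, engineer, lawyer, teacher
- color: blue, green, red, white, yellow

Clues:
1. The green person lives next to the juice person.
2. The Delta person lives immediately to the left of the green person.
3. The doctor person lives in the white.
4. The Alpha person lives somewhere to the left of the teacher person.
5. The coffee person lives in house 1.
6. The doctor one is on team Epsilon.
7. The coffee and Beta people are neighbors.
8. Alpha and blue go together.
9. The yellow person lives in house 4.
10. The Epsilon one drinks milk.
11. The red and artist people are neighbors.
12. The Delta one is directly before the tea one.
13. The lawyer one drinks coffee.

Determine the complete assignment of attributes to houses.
Solution:

House | Team | Drink | Profession | Color
-----------------------------------------
  1   | Delta | coffee | lawyer | red
  2   | Beta | tea | artist | green
  3   | Alpha | juice | engineer | blue
  4   | Gamma | water | teacher | yellow
  5   | Epsilon | milk | doctor | white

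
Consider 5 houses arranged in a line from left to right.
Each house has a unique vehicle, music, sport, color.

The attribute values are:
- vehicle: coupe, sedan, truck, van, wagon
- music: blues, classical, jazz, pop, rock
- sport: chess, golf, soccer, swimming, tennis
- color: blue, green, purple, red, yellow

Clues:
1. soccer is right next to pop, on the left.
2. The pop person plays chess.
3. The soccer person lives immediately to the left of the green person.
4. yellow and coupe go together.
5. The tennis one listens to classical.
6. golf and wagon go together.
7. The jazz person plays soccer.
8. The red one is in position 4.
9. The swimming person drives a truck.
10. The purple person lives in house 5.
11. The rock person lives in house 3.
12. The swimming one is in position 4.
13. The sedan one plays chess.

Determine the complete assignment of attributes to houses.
Solution:

House | Vehicle | Music | Sport | Color
---------------------------------------
  1   | coupe | jazz | soccer | yellow
  2   | sedan | pop | chess | green
  3   | wagon | rock | golf | blue
  4   | truck | blues | swimming | red
  5   | van | classical | tennis | purple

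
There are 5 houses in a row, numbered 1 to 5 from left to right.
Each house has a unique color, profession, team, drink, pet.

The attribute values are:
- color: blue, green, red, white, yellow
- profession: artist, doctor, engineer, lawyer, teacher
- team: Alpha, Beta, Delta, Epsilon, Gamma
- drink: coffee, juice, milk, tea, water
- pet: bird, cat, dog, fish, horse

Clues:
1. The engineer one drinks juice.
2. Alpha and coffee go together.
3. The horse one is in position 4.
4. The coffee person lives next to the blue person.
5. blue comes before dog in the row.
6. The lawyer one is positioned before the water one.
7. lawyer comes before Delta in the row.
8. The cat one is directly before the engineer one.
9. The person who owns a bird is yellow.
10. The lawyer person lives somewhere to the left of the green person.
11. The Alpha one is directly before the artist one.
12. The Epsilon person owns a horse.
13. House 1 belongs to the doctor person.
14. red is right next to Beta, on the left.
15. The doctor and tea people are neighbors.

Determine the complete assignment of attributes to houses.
Solution:

House | Color | Profession | Team | Drink | Pet
-----------------------------------------------
  1   | red | doctor | Alpha | coffee | fish
  2   | blue | artist | Beta | tea | cat
  3   | yellow | engineer | Gamma | juice | bird
  4   | white | lawyer | Epsilon | milk | horse
  5   | green | teacher | Delta | water | dog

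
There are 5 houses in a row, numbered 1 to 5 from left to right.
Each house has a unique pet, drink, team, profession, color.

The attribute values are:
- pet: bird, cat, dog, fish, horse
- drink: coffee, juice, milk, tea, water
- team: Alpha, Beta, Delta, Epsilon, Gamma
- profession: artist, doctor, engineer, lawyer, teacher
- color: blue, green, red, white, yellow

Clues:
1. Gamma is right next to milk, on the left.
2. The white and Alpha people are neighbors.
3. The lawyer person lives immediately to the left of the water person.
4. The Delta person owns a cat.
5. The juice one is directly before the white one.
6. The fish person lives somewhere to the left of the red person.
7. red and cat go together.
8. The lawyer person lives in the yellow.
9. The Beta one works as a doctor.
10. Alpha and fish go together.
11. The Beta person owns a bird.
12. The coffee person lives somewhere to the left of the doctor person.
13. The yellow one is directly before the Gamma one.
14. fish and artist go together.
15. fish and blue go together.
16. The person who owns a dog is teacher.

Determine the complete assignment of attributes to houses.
Solution:

House | Pet | Drink | Team | Profession | Color
-----------------------------------------------
  1   | horse | juice | Epsilon | lawyer | yellow
  2   | dog | water | Gamma | teacher | white
  3   | fish | milk | Alpha | artist | blue
  4   | cat | coffee | Delta | engineer | red
  5   | bird | tea | Beta | doctor | green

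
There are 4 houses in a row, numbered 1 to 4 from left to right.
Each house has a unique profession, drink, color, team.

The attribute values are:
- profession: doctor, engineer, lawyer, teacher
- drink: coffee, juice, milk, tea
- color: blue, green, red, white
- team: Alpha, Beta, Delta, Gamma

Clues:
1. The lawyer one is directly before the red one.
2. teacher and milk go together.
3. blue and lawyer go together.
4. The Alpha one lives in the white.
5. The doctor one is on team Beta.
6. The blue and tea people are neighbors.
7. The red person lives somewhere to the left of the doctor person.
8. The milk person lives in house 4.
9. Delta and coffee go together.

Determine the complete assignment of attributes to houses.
Solution:

House | Profession | Drink | Color | Team
-----------------------------------------
  1   | lawyer | coffee | blue | Delta
  2   | engineer | tea | red | Gamma
  3   | doctor | juice | green | Beta
  4   | teacher | milk | white | Alpha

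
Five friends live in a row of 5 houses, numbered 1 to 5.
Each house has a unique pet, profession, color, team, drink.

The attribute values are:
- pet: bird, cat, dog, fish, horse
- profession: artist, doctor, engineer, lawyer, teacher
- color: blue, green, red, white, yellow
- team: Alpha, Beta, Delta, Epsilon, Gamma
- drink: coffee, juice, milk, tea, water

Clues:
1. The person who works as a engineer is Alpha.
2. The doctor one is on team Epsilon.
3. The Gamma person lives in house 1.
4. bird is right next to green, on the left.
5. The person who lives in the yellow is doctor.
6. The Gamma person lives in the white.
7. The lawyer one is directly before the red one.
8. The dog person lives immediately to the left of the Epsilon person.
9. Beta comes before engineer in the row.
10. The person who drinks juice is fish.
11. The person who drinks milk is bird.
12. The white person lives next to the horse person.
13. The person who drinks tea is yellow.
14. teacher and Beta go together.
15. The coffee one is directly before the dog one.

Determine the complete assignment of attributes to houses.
Solution:

House | Pet | Profession | Color | Team | Drink
-----------------------------------------------
  1   | bird | artist | white | Gamma | milk
  2   | horse | lawyer | green | Delta | coffee
  3   | dog | teacher | red | Beta | water
  4   | cat | doctor | yellow | Epsilon | tea
  5   | fish | engineer | blue | Alpha | juice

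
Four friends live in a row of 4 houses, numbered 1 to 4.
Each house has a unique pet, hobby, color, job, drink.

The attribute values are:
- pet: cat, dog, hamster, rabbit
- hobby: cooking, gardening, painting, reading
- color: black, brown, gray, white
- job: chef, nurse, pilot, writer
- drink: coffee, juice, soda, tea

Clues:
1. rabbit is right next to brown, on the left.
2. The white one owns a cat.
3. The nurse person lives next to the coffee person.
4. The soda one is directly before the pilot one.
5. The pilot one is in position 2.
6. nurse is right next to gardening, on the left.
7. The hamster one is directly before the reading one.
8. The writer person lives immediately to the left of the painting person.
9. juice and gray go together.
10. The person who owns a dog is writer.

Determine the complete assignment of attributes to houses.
Solution:

House | Pet | Hobby | Color | Job | Drink
-----------------------------------------
  1   | rabbit | cooking | black | nurse | soda
  2   | hamster | gardening | brown | pilot | coffee
  3   | dog | reading | gray | writer | juice
  4   | cat | painting | white | chef | tea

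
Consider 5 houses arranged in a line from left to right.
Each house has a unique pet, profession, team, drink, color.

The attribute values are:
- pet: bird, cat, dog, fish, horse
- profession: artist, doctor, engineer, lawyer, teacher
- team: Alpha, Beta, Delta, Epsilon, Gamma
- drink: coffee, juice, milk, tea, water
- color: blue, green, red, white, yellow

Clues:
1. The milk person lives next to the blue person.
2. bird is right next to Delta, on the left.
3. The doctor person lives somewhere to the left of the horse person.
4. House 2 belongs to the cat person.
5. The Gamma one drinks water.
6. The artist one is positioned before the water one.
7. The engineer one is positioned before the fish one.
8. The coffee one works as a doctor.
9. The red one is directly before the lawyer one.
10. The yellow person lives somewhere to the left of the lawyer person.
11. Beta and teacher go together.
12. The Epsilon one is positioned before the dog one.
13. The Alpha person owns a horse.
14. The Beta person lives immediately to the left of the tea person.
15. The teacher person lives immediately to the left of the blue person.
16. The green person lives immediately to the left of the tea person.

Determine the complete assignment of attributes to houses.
Solution:

House | Pet | Profession | Team | Drink | Color
-----------------------------------------------
  1   | bird | teacher | Beta | milk | green
  2   | cat | engineer | Delta | tea | blue
  3   | fish | doctor | Epsilon | coffee | yellow
  4   | horse | artist | Alpha | juice | red
  5   | dog | lawyer | Gamma | water | white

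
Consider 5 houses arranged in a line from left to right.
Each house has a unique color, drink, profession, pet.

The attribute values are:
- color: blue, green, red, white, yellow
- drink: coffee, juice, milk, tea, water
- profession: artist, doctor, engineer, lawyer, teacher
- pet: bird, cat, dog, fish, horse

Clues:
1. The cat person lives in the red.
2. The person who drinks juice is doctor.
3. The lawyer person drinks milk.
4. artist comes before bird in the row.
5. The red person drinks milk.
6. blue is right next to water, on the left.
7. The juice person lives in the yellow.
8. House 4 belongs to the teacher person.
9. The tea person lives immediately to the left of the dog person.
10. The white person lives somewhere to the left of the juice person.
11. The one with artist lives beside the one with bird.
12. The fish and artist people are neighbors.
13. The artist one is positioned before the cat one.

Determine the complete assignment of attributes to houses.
Solution:

House | Color | Drink | Profession | Pet
----------------------------------------
  1   | blue | tea | engineer | fish
  2   | white | water | artist | dog
  3   | yellow | juice | doctor | bird
  4   | green | coffee | teacher | horse
  5   | red | milk | lawyer | cat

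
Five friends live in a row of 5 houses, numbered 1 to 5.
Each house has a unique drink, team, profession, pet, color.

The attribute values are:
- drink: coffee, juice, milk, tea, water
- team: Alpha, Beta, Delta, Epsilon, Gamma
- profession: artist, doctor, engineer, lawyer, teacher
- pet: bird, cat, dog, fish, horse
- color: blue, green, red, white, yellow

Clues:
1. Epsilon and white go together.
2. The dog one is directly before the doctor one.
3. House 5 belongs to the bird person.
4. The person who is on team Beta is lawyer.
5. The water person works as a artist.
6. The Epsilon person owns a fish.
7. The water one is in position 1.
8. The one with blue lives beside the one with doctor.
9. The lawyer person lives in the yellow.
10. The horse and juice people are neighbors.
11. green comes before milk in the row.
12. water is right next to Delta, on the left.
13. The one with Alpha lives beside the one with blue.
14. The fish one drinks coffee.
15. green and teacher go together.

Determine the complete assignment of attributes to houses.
Solution:

House | Drink | Team | Profession | Pet | Color
-----------------------------------------------
  1   | water | Alpha | artist | horse | red
  2   | juice | Delta | engineer | dog | blue
  3   | coffee | Epsilon | doctor | fish | white
  4   | tea | Gamma | teacher | cat | green
  5   | milk | Beta | lawyer | bird | yellow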